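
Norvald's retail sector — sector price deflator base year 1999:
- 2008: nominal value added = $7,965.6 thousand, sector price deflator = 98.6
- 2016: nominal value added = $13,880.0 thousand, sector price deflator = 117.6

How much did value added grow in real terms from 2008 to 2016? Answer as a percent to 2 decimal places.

Real value added 2008 = 7965.6 / 0.986 = 8078.70.
Real value added 2016 = 13880.0 / 1.176 = 11802.72.
Real growth = 11802.72 / 8078.70 − 1 = 0.4610.

46.10%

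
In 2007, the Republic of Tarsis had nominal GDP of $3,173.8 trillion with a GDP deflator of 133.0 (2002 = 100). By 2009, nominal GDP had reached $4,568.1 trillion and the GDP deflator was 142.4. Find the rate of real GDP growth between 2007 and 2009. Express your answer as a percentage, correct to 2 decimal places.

34.43%

Real GDP 2007 = 3173.8 / 1.330 = 2386.32.
Real GDP 2009 = 4568.1 / 1.424 = 3207.94.
Real growth = 3207.94 / 2386.32 − 1 = 0.3443.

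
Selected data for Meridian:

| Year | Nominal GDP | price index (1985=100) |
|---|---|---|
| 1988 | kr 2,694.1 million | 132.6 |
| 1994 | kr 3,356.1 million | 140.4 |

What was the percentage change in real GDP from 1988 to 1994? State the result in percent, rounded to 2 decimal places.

17.65%

Real GDP 1988 = 2694.1 / 1.326 = 2031.75.
Real GDP 1994 = 3356.1 / 1.404 = 2390.38.
Real growth = 2390.38 / 2031.75 − 1 = 0.1765.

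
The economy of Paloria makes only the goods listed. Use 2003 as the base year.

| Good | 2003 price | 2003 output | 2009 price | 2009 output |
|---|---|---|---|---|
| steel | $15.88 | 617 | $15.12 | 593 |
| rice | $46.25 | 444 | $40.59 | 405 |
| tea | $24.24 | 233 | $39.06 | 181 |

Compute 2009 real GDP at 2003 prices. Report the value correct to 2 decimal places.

$32535.53

Real GDP 2009 = Σ (p_2003 × q_2009) = 15.88·593 + 46.25·405 + 24.24·181 = 32535.53.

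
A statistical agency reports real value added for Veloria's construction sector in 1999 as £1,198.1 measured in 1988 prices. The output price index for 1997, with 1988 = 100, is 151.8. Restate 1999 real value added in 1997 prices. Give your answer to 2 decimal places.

£1,818.72

Real value added in 1997 prices = Real value added in 1988 prices × (P_1997/P_1988) = 1198.1 × 1.518 = 1818.72.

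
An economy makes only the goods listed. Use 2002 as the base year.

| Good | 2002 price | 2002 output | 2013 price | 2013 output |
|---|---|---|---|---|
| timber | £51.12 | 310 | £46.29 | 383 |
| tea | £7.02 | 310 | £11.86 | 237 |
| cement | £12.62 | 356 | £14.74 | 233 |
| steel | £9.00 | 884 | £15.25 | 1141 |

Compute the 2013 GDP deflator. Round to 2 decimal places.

120.09

Nominal GDP 2013 = 46.29·383 + 11.86·237 + 14.74·233 + 15.25·1141 = 41374.56.
Real GDP 2013 (at 2002 prices) = 51.12·383 + 7.02·237 + 12.62·233 + 9.00·1141 = 34452.16.
Deflator = Nominal/Real × 100 = 41374.56/34452.16 × 100 = 120.093.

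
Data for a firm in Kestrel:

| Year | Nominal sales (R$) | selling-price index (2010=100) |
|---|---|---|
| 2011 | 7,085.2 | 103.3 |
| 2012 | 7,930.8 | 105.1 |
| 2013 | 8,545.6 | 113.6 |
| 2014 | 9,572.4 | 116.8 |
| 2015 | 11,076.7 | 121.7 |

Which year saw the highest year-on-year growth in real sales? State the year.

2012: real = 7930.8/1.051 = 7545.96; growth vs 2011 (6858.86) = 10.02%.
2013: real = 8545.6/1.136 = 7522.54; growth vs 2012 (7545.96) = -0.31%.
2014: real = 9572.4/1.168 = 8195.55; growth vs 2013 (7522.54) = 8.95%.
2015: real = 11076.7/1.217 = 9101.64; growth vs 2014 (8195.55) = 11.06%.

2015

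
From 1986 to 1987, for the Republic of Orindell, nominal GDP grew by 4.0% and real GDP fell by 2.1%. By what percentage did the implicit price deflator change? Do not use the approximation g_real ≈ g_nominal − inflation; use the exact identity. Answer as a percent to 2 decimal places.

6.23%

(1 + g_nom) = (1 + g_real)(1 + π), so π = 1.0400 / 0.9790 − 1 = 0.06231.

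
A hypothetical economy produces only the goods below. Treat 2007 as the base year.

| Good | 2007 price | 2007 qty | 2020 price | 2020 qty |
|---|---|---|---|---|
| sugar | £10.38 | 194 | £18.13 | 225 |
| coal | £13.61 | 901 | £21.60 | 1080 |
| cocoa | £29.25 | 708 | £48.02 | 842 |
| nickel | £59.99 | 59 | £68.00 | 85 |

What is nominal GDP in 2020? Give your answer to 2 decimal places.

Nominal GDP 2020 = Σ (p_2020 × q_2020) = 18.13·225 + 21.60·1080 + 48.02·842 + 68.00·85 = 73620.09.

£73620.09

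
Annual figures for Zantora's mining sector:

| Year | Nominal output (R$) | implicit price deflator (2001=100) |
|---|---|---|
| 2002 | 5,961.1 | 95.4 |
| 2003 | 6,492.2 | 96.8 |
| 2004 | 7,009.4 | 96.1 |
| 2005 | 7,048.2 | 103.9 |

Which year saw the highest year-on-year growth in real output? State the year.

2004

2003: real = 6492.2/0.968 = 6706.82; growth vs 2002 (6248.53) = 7.33%.
2004: real = 7009.4/0.961 = 7293.86; growth vs 2003 (6706.82) = 8.75%.
2005: real = 7048.2/1.039 = 6783.64; growth vs 2004 (7293.86) = -7.00%.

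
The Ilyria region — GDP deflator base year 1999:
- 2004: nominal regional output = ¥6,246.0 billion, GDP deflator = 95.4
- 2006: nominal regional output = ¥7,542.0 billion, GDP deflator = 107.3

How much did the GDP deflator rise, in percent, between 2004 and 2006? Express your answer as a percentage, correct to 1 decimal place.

12.5%

Price-level change = 107.3 / 95.4 − 1 = 0.1247.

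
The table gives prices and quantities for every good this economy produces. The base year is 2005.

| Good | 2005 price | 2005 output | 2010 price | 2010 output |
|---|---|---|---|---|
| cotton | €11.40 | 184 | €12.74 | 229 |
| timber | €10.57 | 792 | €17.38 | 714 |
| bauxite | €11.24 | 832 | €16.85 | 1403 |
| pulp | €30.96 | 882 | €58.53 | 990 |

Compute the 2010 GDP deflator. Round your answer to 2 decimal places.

171.29

Nominal GDP 2010 = 12.74·229 + 17.38·714 + 16.85·1403 + 58.53·990 = 96912.03.
Real GDP 2010 (at 2005 prices) = 11.40·229 + 10.57·714 + 11.24·1403 + 30.96·990 = 56577.70.
Deflator = Nominal/Real × 100 = 96912.03/56577.70 × 100 = 171.290.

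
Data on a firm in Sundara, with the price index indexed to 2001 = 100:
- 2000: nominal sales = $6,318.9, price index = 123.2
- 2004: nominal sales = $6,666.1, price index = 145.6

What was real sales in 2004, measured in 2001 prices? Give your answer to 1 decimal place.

$4,578.4

Real sales = Nominal / (price index/100) = 6666.1 / 1.456 = 4578.37.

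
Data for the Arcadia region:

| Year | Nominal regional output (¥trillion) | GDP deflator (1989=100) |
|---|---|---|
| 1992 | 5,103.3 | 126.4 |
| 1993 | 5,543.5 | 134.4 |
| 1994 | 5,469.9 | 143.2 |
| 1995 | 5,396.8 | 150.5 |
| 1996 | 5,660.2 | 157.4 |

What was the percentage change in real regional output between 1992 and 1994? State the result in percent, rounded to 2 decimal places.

-5.39%

Real regional output 1992 = 5103.3/1.264 = 4037.42.
Real regional output 1994 = 5469.9/1.432 = 3819.76.
Change = 3819.76/4037.42 − 1 = -0.0539.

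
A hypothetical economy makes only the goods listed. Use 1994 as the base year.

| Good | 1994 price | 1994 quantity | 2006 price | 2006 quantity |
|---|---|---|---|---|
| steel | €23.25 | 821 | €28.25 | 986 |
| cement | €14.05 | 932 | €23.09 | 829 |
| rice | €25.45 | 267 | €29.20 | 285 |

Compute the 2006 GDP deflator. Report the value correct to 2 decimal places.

Nominal GDP 2006 = 28.25·986 + 23.09·829 + 29.20·285 = 55318.11.
Real GDP 2006 (at 1994 prices) = 23.25·986 + 14.05·829 + 25.45·285 = 41825.20.
Deflator = Nominal/Real × 100 = 55318.11/41825.20 × 100 = 132.260.

132.26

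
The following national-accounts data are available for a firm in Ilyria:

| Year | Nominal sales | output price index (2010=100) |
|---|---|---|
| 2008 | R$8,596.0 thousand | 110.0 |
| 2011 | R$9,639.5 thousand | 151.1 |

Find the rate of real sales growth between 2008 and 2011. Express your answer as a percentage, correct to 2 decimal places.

Real sales 2008 = 8596.0 / 1.100 = 7814.55.
Real sales 2011 = 9639.5 / 1.511 = 6379.55.
Real growth = 6379.55 / 7814.55 − 1 = -0.1836.

-18.36%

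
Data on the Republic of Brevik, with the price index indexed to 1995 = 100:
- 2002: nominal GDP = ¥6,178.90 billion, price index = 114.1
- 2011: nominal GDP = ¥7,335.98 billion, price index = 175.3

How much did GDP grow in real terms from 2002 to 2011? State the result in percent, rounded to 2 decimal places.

Deflate each year: 2002 → 6178.90/1.141 = 5415.34; 2011 → 7335.98/1.753 = 4184.81.
So real GDP changed by 4184.81/5415.34 − 1 = -0.2272, i.e. -22.72%.

-22.72%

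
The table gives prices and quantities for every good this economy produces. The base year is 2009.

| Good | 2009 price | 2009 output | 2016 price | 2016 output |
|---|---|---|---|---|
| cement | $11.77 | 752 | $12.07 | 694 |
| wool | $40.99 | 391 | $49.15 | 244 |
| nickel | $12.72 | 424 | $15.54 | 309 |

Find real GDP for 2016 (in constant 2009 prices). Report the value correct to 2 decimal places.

Real GDP 2016 = Σ (p_2009 × q_2016) = 11.77·694 + 40.99·244 + 12.72·309 = 22100.42.

$22100.42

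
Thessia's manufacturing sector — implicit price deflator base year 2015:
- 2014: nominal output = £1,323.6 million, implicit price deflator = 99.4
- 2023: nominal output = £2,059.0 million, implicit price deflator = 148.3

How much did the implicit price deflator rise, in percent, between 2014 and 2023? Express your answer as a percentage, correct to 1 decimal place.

49.2%

Price-level change = 148.3 / 99.4 − 1 = 0.4920.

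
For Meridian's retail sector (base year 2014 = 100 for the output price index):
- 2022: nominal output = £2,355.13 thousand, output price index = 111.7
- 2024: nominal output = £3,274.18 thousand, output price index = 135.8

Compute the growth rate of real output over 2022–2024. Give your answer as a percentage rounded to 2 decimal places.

14.35%

Real output 2022 = 2355.13 / 1.117 = 2108.44.
Real output 2024 = 3274.18 / 1.358 = 2411.03.
Real growth = 2411.03 / 2108.44 − 1 = 0.1435.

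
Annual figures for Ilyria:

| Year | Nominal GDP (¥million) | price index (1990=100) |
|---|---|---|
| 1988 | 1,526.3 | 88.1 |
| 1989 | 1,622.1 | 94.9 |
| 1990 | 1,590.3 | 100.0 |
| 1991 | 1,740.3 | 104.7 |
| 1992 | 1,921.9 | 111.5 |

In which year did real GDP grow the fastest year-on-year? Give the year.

1991

1989: real = 1622.1/0.949 = 1709.27; growth vs 1988 (1732.46) = -1.34%.
1990: real = 1590.3/1.000 = 1590.30; growth vs 1989 (1709.27) = -6.96%.
1991: real = 1740.3/1.047 = 1662.18; growth vs 1990 (1590.30) = 4.52%.
1992: real = 1921.9/1.115 = 1723.68; growth vs 1991 (1662.18) = 3.70%.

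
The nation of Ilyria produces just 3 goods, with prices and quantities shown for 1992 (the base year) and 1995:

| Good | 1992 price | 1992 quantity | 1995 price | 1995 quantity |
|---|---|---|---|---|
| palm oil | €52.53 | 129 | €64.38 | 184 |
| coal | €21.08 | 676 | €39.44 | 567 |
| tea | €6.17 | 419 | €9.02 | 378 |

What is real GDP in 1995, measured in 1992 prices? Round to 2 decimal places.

€23950.14

Real GDP 1995 = Σ (p_1992 × q_1995) = 52.53·184 + 21.08·567 + 6.17·378 = 23950.14.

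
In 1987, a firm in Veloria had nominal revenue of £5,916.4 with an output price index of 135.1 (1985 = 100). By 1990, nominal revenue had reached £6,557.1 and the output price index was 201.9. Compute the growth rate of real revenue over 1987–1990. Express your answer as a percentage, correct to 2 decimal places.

Real revenue 1987 = 5916.4 / 1.351 = 4379.27.
Real revenue 1990 = 6557.1 / 2.019 = 3247.70.
Real growth = 3247.70 / 4379.27 − 1 = -0.2584.

-25.84%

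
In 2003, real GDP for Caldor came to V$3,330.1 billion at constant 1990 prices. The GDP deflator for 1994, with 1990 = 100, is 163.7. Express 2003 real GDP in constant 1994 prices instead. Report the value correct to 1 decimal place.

Real GDP in 1994 prices = Real GDP in 1990 prices × (P_1994/P_1990) = 3330.1 × 1.637 = 5451.37.

V$5,451.4 billion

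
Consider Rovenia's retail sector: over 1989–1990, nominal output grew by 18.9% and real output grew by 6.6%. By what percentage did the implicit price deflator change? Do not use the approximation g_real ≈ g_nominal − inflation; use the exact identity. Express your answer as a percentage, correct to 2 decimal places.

11.54%

(1 + g_nom) = (1 + g_real)(1 + π), so π = 1.1890 / 1.0660 − 1 = 0.11538.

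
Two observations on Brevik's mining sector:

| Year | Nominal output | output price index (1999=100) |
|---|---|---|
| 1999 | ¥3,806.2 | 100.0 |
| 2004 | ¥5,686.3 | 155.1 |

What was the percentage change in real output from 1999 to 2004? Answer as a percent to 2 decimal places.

-3.68%

Deflate each year: 1999 → 3806.2/1.000 = 3806.20; 2004 → 5686.3/1.551 = 3666.22.
So real output changed by 3666.22/3806.20 − 1 = -0.0368, i.e. -3.68%.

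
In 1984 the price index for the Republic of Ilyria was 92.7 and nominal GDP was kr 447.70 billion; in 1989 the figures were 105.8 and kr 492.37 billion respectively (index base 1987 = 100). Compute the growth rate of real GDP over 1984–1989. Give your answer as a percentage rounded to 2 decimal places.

-3.64%

Real GDP 1984 = 447.70 / 0.927 = 482.96.
Real GDP 1989 = 492.37 / 1.058 = 465.38.
Real growth = 465.38 / 482.96 − 1 = -0.0364.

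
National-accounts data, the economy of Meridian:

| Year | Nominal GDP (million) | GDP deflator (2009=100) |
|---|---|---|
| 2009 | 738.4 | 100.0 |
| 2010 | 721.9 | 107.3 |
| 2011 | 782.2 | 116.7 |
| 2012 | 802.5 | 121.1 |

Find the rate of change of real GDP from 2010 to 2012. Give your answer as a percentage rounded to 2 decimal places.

Real GDP 2010 = 721.9/1.073 = 672.79.
Real GDP 2012 = 802.5/1.211 = 662.68.
Change = 662.68/672.79 − 1 = -0.0150.

-1.50%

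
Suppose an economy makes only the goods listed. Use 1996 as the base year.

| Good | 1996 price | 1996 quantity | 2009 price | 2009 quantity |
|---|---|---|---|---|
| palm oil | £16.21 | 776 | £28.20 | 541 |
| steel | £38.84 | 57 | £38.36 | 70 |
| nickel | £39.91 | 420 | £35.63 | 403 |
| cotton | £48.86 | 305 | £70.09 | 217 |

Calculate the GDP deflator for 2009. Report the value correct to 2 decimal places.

Nominal GDP 2009 = 28.20·541 + 38.36·70 + 35.63·403 + 70.09·217 = 47509.82.
Real GDP 2009 (at 1996 prices) = 16.21·541 + 38.84·70 + 39.91·403 + 48.86·217 = 38174.76.
Deflator = Nominal/Real × 100 = 47509.82/38174.76 × 100 = 124.453.

124.45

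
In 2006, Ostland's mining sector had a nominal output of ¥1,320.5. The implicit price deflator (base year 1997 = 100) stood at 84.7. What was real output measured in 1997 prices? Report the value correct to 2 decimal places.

¥1,559.03

Real output = Nominal / (implicit price deflator/100) = 1320.5 / 0.847 = 1559.03.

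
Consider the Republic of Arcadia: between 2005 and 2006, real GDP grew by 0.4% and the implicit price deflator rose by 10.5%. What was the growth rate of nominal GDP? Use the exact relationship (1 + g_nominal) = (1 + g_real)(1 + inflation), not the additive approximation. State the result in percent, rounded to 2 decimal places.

(1 + g_nom) = (1 + g_real)(1 + π) = 1.0040 × 1.1050 = 1.10942.

10.94%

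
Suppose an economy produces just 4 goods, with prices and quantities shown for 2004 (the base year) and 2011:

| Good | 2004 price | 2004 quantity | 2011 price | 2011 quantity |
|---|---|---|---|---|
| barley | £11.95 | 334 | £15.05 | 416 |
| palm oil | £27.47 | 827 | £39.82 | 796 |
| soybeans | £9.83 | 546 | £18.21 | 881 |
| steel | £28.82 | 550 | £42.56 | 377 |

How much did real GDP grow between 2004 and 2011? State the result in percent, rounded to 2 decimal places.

-3.26%

Real GDP 2004 = Nominal GDP 2004 = 11.95·334 + 27.47·827 + 9.83·546 + 28.82·550 = 47927.17.
Real GDP 2011 (at 2004 prices) = 11.95·416 + 27.47·796 + 9.83·881 + 28.82·377 = 46362.69.
Real growth = 46362.69/47927.17 − 1 = -0.0326.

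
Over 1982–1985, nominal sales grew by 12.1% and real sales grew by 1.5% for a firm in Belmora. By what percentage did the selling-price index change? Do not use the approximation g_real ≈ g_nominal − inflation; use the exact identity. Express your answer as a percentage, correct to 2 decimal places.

10.44%

(1 + g_nom) = (1 + g_real)(1 + π), so π = 1.1210 / 1.0150 − 1 = 0.10443.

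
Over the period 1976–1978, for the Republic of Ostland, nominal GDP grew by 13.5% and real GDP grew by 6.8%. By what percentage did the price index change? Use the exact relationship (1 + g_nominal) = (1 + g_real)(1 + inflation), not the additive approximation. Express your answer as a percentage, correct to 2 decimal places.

6.27%

(1 + g_nom) = (1 + g_real)(1 + π), so π = 1.1350 / 1.0680 − 1 = 0.06273.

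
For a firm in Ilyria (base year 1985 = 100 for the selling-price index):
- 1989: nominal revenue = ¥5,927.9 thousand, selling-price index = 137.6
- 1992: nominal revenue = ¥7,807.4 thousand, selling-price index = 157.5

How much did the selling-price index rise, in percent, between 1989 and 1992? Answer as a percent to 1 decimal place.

14.5%

Price-level change = 157.5 / 137.6 − 1 = 0.1446.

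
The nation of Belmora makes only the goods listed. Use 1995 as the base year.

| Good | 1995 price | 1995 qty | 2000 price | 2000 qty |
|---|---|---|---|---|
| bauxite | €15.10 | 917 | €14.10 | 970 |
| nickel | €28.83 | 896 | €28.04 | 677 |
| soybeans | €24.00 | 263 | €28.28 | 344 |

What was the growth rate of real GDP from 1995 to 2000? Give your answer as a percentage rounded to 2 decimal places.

-7.76%

Real GDP 1995 = Nominal GDP 1995 = 15.10·917 + 28.83·896 + 24.00·263 = 45990.38.
Real GDP 2000 (at 1995 prices) = 15.10·970 + 28.83·677 + 24.00·344 = 42420.91.
Real growth = 42420.91/45990.38 − 1 = -0.0776.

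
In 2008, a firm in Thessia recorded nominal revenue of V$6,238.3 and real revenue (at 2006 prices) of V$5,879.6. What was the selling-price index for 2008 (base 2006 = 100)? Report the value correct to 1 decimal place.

106.1

selling-price index = (Nominal / Real) × 100 = 6238.3 / 5879.6 × 100 = 106.10.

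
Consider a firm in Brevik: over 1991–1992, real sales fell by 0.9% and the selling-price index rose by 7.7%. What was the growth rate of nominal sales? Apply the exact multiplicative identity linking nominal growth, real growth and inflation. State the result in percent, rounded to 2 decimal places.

6.73%

(1 + g_nom) = (1 + g_real)(1 + π) = 0.9910 × 1.0770 = 1.06731.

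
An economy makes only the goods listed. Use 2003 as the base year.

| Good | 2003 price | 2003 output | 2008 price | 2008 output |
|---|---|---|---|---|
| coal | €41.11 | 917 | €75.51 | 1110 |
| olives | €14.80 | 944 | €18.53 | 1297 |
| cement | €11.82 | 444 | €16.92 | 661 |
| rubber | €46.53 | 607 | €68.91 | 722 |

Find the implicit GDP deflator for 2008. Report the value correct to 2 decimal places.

158.88

Nominal GDP 2008 = 75.51·1110 + 18.53·1297 + 16.92·661 + 68.91·722 = 168786.65.
Real GDP 2008 (at 2003 prices) = 41.11·1110 + 14.80·1297 + 11.82·661 + 46.53·722 = 106235.38.
Deflator = Nominal/Real × 100 = 168786.65/106235.38 × 100 = 158.880.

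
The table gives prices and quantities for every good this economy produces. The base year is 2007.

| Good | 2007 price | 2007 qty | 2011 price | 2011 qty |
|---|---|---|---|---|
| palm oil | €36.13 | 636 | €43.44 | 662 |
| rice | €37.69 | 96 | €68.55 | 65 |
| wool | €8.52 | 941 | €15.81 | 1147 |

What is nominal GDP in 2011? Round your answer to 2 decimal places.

€51347.10

Nominal GDP 2011 = Σ (p_2011 × q_2011) = 43.44·662 + 68.55·65 + 15.81·1147 = 51347.10.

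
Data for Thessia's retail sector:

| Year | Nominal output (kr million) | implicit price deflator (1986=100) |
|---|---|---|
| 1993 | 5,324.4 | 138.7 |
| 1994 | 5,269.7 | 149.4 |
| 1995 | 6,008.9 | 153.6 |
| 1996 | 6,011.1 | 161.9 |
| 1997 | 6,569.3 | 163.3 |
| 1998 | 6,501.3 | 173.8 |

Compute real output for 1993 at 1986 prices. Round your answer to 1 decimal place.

kr 3,838.8 million

Real output 1993 = 5324.4 / 1.387 = 3838.79.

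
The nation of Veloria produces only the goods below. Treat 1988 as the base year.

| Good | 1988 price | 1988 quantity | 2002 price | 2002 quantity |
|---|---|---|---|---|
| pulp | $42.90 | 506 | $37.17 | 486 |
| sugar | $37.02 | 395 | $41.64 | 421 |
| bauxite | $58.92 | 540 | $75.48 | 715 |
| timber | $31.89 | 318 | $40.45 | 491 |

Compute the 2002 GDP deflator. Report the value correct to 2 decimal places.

116.14

Nominal GDP 2002 = 37.17·486 + 41.64·421 + 75.48·715 + 40.45·491 = 109424.21.
Real GDP 2002 (at 1988 prices) = 42.90·486 + 37.02·421 + 58.92·715 + 31.89·491 = 94220.61.
Deflator = Nominal/Real × 100 = 109424.21/94220.61 × 100 = 116.136.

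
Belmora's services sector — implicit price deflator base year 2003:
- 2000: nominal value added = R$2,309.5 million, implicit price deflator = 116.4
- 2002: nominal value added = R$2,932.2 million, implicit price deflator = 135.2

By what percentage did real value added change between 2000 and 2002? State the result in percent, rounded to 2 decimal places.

9.31%

Real value added 2000 = 2309.5 / 1.164 = 1984.11.
Real value added 2002 = 2932.2 / 1.352 = 2168.79.
Real growth = 2168.79 / 1984.11 − 1 = 0.0931.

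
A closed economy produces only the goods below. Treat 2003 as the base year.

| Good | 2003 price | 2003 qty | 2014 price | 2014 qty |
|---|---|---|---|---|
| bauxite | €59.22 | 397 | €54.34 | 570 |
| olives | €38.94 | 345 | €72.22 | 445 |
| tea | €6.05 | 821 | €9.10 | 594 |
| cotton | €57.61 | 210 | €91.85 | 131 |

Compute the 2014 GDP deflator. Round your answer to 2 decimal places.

129.45

Nominal GDP 2014 = 54.34·570 + 72.22·445 + 9.10·594 + 91.85·131 = 80549.45.
Real GDP 2014 (at 2003 prices) = 59.22·570 + 38.94·445 + 6.05·594 + 57.61·131 = 62224.31.
Deflator = Nominal/Real × 100 = 80549.45/62224.31 × 100 = 129.450.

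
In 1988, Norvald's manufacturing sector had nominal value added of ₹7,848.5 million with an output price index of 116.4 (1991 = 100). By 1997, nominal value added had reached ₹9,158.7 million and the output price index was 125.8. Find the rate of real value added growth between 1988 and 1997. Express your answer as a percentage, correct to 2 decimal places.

7.97%

Real value added 1988 = 7848.5 / 1.164 = 6742.70.
Real value added 1997 = 9158.7 / 1.258 = 7280.37.
Real growth = 7280.37 / 6742.70 − 1 = 0.0797.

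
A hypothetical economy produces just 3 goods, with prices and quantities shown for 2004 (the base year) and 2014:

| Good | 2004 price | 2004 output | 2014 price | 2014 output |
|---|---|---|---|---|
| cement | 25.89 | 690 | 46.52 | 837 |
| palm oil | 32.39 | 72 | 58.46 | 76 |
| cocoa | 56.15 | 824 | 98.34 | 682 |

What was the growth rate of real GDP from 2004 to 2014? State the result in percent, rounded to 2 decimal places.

-6.08%

Real GDP 2004 = Nominal GDP 2004 = 25.89·690 + 32.39·72 + 56.15·824 = 66463.78.
Real GDP 2014 (at 2004 prices) = 25.89·837 + 32.39·76 + 56.15·682 = 62425.87.
Real growth = 62425.87/66463.78 − 1 = -0.0608.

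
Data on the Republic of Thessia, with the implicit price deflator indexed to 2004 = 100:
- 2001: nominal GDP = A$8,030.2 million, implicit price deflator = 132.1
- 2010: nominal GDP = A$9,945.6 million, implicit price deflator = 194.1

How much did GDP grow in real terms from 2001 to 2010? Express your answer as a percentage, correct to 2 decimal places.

-15.71%

Deflate each year: 2001 → 8030.2/1.321 = 6078.88; 2010 → 9945.6/1.941 = 5123.96.
So real GDP changed by 5123.96/6078.88 − 1 = -0.1571, i.e. -15.71%.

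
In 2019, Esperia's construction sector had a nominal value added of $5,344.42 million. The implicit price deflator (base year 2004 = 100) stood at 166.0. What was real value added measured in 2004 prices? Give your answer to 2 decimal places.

Real value added = Nominal / (implicit price deflator/100) = 5344.42 / 1.660 = 3219.53.

$3,219.53 million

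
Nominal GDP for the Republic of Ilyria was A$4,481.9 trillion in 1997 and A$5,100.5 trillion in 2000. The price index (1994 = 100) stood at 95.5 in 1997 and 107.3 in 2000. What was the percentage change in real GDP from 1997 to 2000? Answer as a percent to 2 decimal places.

1.29%

Real GDP 1997 = 4481.9 / 0.955 = 4693.09.
Real GDP 2000 = 5100.5 / 1.073 = 4753.49.
Real growth = 4753.49 / 4693.09 − 1 = 0.0129.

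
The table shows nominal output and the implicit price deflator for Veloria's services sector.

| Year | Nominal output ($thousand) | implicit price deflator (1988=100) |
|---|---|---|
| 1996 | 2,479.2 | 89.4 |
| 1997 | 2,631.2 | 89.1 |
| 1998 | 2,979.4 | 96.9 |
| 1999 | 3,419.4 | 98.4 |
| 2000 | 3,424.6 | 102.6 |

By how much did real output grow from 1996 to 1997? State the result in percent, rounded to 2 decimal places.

Real output 1996 = 2479.2/0.894 = 2773.15.
Real output 1997 = 2631.2/0.891 = 2953.09.
Change = 2953.09/2773.15 − 1 = 0.0649.

6.49%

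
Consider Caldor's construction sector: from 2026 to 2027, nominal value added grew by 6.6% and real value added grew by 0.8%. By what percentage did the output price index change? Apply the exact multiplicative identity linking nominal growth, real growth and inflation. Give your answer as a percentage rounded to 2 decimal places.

5.75%

(1 + g_nom) = (1 + g_real)(1 + π), so π = 1.0660 / 1.0080 − 1 = 0.05754.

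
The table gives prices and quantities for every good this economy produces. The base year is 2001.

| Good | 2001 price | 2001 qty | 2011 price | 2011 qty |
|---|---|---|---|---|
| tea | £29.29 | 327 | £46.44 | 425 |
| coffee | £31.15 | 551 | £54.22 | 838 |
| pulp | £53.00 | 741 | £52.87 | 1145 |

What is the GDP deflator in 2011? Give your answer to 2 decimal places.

126.68

Nominal GDP 2011 = 46.44·425 + 54.22·838 + 52.87·1145 = 125709.51.
Real GDP 2011 (at 2001 prices) = 29.29·425 + 31.15·838 + 53.00·1145 = 99236.95.
Deflator = Nominal/Real × 100 = 125709.51/99236.95 × 100 = 126.676.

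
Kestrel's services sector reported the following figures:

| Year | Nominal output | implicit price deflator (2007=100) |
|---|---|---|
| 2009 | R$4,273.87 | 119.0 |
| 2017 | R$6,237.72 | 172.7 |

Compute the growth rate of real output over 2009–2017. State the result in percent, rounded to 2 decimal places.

0.57%

Deflate each year: 2009 → 4273.87/1.190 = 3591.49; 2017 → 6237.72/1.727 = 3611.88.
So real output changed by 3611.88/3591.49 − 1 = 0.0057, i.e. 0.57%.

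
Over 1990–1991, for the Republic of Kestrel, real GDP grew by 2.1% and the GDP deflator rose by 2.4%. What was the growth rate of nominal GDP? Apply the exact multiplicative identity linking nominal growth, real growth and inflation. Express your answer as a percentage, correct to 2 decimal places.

(1 + g_nom) = (1 + g_real)(1 + π) = 1.0210 × 1.0240 = 1.04550.

4.55%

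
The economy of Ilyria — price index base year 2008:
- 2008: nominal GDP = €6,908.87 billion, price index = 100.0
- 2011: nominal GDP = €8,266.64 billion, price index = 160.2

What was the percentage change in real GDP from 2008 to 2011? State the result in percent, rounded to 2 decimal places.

Deflate each year: 2008 → 6908.87/1.000 = 6908.87; 2011 → 8266.64/1.602 = 5160.20.
So real GDP changed by 5160.20/6908.87 − 1 = -0.2531, i.e. -25.31%.

-25.31%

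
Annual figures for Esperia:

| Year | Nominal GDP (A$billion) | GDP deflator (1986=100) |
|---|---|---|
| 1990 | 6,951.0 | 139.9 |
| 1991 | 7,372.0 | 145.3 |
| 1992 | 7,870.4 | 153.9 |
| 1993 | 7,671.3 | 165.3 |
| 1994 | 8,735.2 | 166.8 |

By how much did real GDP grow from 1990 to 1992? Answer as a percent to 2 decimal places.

Real GDP 1990 = 6951.0/1.399 = 4968.55.
Real GDP 1992 = 7870.4/1.539 = 5113.97.
Change = 5113.97/4968.55 − 1 = 0.0293.

2.93%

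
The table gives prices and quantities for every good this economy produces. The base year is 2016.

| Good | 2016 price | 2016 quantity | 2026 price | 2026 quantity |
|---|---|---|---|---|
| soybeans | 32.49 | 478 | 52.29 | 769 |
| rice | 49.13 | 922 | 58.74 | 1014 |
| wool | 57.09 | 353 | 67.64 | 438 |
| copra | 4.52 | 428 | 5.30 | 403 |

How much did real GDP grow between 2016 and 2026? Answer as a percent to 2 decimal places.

22.57%

Real GDP 2016 = Nominal GDP 2016 = 32.49·478 + 49.13·922 + 57.09·353 + 4.52·428 = 82915.41.
Real GDP 2026 (at 2016 prices) = 32.49·769 + 49.13·1014 + 57.09·438 + 4.52·403 = 101629.61.
Real growth = 101629.61/82915.41 − 1 = 0.2257.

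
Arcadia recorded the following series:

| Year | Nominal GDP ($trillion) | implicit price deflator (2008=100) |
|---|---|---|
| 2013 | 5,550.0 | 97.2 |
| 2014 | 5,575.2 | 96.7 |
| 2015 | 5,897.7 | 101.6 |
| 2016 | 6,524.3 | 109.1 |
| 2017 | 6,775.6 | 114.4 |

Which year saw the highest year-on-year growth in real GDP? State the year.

2014: real = 5575.2/0.967 = 5765.46; growth vs 2013 (5709.88) = 0.97%.
2015: real = 5897.7/1.016 = 5804.82; growth vs 2014 (5765.46) = 0.68%.
2016: real = 6524.3/1.091 = 5980.11; growth vs 2015 (5804.82) = 3.02%.
2017: real = 6775.6/1.144 = 5922.73; growth vs 2016 (5980.11) = -0.96%.

2016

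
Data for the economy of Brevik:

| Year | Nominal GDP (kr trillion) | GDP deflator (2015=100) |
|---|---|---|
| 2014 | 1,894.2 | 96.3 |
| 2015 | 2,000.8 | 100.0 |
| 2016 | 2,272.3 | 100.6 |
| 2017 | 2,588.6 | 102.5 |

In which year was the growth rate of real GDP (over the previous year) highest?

2016

2015: real = 2000.8/1.000 = 2000.80; growth vs 2014 (1966.98) = 1.72%.
2016: real = 2272.3/1.006 = 2258.75; growth vs 2015 (2000.80) = 12.89%.
2017: real = 2588.6/1.025 = 2525.46; growth vs 2016 (2258.75) = 11.81%.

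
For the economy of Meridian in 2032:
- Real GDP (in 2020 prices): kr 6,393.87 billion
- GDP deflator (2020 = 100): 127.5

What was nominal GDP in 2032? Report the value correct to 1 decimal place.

Nominal GDP = Real × (GDP deflator/100) = 6393.87 × 1.275 = 8152.18.

kr 8,152.2 billion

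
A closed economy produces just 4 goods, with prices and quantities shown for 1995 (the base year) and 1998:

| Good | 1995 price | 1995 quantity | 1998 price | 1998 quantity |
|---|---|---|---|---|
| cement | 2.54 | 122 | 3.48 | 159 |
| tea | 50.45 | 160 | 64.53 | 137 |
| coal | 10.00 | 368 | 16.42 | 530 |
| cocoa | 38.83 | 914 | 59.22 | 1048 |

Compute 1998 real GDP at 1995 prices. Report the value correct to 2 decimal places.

Real GDP 1998 = Σ (p_1995 × q_1998) = 2.54·159 + 50.45·137 + 10.00·530 + 38.83·1048 = 53309.35.

53309.35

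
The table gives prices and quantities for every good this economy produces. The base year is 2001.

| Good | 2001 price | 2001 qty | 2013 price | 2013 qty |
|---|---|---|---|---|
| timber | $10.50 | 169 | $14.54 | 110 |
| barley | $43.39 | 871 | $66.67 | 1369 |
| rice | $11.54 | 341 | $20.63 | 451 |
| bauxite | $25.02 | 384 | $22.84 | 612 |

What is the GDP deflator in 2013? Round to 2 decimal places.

Nominal GDP 2013 = 14.54·110 + 66.67·1369 + 20.63·451 + 22.84·612 = 116152.84.
Real GDP 2013 (at 2001 prices) = 10.50·110 + 43.39·1369 + 11.54·451 + 25.02·612 = 81072.69.
Deflator = Nominal/Real × 100 = 116152.84/81072.69 × 100 = 143.270.

143.27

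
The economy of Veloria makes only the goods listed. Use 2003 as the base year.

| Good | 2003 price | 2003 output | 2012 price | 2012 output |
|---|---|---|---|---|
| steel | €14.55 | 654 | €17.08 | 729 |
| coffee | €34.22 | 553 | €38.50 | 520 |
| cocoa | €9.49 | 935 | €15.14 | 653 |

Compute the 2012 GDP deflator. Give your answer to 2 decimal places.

122.43

Nominal GDP 2012 = 17.08·729 + 38.50·520 + 15.14·653 = 42357.74.
Real GDP 2012 (at 2003 prices) = 14.55·729 + 34.22·520 + 9.49·653 = 34598.32.
Deflator = Nominal/Real × 100 = 42357.74/34598.32 × 100 = 122.427.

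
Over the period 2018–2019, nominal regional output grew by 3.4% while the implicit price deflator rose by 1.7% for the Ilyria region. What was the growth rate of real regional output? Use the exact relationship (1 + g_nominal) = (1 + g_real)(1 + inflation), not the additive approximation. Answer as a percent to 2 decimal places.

(1 + g_nom) = (1 + g_real)(1 + π), so g_real = 1.0340 / 1.0170 − 1 = 0.01672.

1.67%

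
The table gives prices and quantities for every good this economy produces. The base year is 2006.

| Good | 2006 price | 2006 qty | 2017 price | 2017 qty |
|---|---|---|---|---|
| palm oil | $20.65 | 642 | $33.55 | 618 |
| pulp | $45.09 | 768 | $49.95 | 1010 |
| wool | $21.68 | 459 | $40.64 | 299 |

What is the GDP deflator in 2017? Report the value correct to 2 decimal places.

Nominal GDP 2017 = 33.55·618 + 49.95·1010 + 40.64·299 = 83334.76.
Real GDP 2017 (at 2006 prices) = 20.65·618 + 45.09·1010 + 21.68·299 = 64784.92.
Deflator = Nominal/Real × 100 = 83334.76/64784.92 × 100 = 128.633.

128.63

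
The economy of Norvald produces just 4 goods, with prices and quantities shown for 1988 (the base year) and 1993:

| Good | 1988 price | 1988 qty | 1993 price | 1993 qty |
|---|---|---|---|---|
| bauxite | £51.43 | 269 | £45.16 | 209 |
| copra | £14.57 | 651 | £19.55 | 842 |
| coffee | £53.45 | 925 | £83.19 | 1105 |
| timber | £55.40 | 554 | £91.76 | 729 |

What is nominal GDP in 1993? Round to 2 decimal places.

£184717.53

Nominal GDP 1993 = Σ (p_1993 × q_1993) = 45.16·209 + 19.55·842 + 83.19·1105 + 91.76·729 = 184717.53.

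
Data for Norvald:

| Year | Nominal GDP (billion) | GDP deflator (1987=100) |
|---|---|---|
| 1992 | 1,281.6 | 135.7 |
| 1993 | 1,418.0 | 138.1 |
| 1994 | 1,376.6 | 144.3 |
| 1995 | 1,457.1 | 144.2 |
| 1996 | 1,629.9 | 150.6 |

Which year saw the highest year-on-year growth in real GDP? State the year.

1993: real = 1418.0/1.381 = 1026.79; growth vs 1992 (944.44) = 8.72%.
1994: real = 1376.6/1.443 = 953.98; growth vs 1993 (1026.79) = -7.09%.
1995: real = 1457.1/1.442 = 1010.47; growth vs 1994 (953.98) = 5.92%.
1996: real = 1629.9/1.506 = 1082.27; growth vs 1995 (1010.47) = 7.11%.

1993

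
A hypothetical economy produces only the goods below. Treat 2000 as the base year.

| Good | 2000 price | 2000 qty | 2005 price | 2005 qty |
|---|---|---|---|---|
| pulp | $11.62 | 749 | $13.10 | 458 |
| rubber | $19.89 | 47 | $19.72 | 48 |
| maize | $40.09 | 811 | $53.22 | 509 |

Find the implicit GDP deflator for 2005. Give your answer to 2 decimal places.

Nominal GDP 2005 = 13.10·458 + 19.72·48 + 53.22·509 = 34035.34.
Real GDP 2005 (at 2000 prices) = 11.62·458 + 19.89·48 + 40.09·509 = 26682.49.
Deflator = Nominal/Real × 100 = 34035.34/26682.49 × 100 = 127.557.

127.56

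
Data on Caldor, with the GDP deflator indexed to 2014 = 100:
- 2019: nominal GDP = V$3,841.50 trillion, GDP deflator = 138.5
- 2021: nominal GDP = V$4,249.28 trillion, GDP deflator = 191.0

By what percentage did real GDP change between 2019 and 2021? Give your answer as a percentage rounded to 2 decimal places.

Real GDP 2019 = 3841.50 / 1.385 = 2773.65.
Real GDP 2021 = 4249.28 / 1.910 = 2224.75.
Real growth = 2224.75 / 2773.65 − 1 = -0.1979.

-19.79%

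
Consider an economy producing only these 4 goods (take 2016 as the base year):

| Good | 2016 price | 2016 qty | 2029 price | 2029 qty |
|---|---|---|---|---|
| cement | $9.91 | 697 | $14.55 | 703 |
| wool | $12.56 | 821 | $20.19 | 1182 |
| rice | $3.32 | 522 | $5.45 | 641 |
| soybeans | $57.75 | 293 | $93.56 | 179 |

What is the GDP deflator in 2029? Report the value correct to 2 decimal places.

Nominal GDP 2029 = 14.55·703 + 20.19·1182 + 5.45·641 + 93.56·179 = 54333.92.
Real GDP 2029 (at 2016 prices) = 9.91·703 + 12.56·1182 + 3.32·641 + 57.75·179 = 34278.02.
Deflator = Nominal/Real × 100 = 54333.92/34278.02 × 100 = 158.510.

158.51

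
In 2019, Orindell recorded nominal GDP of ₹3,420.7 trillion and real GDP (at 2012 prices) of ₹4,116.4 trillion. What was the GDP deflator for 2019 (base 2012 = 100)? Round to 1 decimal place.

83.1

GDP deflator = (Nominal / Real) × 100 = 3420.7 / 4116.4 × 100 = 83.10.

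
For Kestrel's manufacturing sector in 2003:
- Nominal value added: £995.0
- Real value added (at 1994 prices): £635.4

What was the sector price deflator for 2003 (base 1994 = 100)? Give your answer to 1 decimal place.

sector price deflator = (Nominal / Real) × 100 = 995.0 / 635.4 × 100 = 156.59.

156.6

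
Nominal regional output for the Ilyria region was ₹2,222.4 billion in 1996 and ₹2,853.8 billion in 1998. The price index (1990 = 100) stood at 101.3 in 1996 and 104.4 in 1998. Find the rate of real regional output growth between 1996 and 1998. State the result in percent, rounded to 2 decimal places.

Real regional output 1996 = 2222.4 / 1.013 = 2193.88.
Real regional output 1998 = 2853.8 / 1.044 = 2733.52.
Real growth = 2733.52 / 2193.88 − 1 = 0.2460.

24.60%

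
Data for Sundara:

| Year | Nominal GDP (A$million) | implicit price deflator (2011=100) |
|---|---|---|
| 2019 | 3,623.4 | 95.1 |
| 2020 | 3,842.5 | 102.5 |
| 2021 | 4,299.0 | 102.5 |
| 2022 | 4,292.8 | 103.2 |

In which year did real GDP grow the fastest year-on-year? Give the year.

2020: real = 3842.5/1.025 = 3748.78; growth vs 2019 (3810.09) = -1.61%.
2021: real = 4299.0/1.025 = 4194.15; growth vs 2020 (3748.78) = 11.88%.
2022: real = 4292.8/1.032 = 4159.69; growth vs 2021 (4194.15) = -0.82%.

2021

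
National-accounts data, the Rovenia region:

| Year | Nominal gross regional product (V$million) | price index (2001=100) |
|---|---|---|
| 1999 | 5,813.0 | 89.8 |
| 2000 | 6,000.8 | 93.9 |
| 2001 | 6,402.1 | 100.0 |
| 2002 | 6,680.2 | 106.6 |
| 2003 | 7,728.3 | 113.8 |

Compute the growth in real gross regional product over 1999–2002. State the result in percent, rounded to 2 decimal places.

-3.19%

Real gross regional product 1999 = 5813.0/0.898 = 6473.27.
Real gross regional product 2002 = 6680.2/1.066 = 6266.60.
Change = 6266.60/6473.27 − 1 = -0.0319.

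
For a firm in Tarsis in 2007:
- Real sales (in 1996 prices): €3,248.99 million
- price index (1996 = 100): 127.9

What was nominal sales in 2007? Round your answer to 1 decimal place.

Nominal sales = Real × (price index/100) = 3248.99 × 1.279 = 4155.46.

€4,155.5 million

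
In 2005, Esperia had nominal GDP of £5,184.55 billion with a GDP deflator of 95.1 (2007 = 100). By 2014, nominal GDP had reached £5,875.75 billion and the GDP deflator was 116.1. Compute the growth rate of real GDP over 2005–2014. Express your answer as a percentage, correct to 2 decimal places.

-7.17%

Real GDP 2005 = 5184.55 / 0.951 = 5451.68.
Real GDP 2014 = 5875.75 / 1.161 = 5060.94.
Real growth = 5060.94 / 5451.68 − 1 = -0.0717.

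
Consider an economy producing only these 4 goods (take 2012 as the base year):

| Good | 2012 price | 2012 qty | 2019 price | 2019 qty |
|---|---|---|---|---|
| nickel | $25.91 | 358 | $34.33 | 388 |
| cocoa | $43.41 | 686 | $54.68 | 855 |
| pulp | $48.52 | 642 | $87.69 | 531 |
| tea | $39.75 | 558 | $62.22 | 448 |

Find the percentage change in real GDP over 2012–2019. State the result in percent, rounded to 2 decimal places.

Real GDP 2012 = Nominal GDP 2012 = 25.91·358 + 43.41·686 + 48.52·642 + 39.75·558 = 92385.38.
Real GDP 2019 (at 2012 prices) = 25.91·388 + 43.41·855 + 48.52·531 + 39.75·448 = 90740.75.
Real growth = 90740.75/92385.38 − 1 = -0.0178.

-1.78%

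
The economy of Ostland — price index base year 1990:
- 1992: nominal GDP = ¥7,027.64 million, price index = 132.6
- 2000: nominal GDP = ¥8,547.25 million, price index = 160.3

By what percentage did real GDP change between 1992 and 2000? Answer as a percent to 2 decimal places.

0.61%

Deflate each year: 1992 → 7027.64/1.326 = 5299.88; 2000 → 8547.25/1.603 = 5332.03.
So real GDP changed by 5332.03/5299.88 − 1 = 0.0061, i.e. 0.61%.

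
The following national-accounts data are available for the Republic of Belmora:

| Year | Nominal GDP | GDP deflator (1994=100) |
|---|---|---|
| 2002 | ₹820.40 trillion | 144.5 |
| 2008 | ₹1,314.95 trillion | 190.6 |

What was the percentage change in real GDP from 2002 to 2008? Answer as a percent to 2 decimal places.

21.51%

Deflate each year: 2002 → 820.40/1.445 = 567.75; 2008 → 1314.95/1.906 = 689.90.
So real GDP changed by 689.90/567.75 − 1 = 0.2151, i.e. 21.51%.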